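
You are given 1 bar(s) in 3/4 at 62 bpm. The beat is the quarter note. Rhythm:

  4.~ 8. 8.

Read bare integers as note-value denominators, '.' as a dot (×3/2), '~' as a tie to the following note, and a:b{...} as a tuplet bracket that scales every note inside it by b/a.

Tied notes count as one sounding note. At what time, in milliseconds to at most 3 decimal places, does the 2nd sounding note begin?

1. 0.0ms @ 0 + 2177.419ms (9/4)
2. 2177.419ms @ 9/4 + 725.806ms (3/4)

note 2 onset = 9/4b = 2177.419ms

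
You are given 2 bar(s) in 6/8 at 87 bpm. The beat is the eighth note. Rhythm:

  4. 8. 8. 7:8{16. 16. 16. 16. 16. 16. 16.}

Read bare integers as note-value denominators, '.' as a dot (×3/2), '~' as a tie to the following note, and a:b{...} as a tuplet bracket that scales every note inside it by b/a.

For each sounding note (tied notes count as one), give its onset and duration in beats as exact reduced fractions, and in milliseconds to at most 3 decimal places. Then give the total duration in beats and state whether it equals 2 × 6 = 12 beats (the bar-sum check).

1) 0.0ms=0b +2068.966ms=3b
2) 2068.966ms=3b +1034.483ms=3/2b
3) 3103.448ms=9/2b +1034.483ms=3/2b
4) 4137.931ms=6b +591.133ms=6/7b
5) 4729.064ms=48/7b +591.133ms=6/7b
6) 5320.197ms=54/7b +591.133ms=6/7b
7) 5911.33ms=60/7b +591.133ms=6/7b
8) 6502.463ms=66/7b +591.133ms=6/7b
9) 7093.596ms=72/7b +591.133ms=6/7b
10) 7684.729ms=78/7b +591.133ms=6/7b
Σ=12b of 12 (87bpm 6/8) — PASS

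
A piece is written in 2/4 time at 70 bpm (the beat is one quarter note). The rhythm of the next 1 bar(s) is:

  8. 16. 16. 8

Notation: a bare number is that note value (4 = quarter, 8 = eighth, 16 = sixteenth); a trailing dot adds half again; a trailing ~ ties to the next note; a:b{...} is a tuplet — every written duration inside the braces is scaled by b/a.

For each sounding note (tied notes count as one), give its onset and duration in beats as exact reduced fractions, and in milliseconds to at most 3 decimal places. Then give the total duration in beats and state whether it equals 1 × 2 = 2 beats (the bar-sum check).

1) 0.0ms=0b +642.857ms=3/4b
2) 642.857ms=3/4b +321.429ms=3/8b
3) 964.286ms=9/8b +321.429ms=3/8b
4) 1285.714ms=3/2b +428.571ms=1/2b
Σ=2b of 2 (70bpm 2/4) — PASS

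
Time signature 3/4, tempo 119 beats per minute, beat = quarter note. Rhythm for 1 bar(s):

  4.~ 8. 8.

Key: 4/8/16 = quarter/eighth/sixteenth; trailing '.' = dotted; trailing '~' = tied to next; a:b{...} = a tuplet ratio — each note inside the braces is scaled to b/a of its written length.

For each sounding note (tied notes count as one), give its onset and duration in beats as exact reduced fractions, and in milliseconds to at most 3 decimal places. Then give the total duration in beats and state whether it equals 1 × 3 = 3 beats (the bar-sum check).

1) 0.0ms=0b +1134.454ms=9/4b
2) 1134.454ms=9/4b +378.151ms=3/4b
Σ=3b of 3 (119bpm 3/4) — PASS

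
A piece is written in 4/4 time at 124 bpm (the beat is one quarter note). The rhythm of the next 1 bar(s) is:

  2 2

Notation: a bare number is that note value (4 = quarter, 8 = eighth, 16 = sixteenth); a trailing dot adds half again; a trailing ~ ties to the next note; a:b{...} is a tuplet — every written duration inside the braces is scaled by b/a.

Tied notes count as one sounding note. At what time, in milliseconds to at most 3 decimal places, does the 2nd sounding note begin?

1. 0.0ms @ 0 + 967.742ms (2)
2. 967.742ms @ 2 + 967.742ms (2)

note 2 onset = 2b = 967.742ms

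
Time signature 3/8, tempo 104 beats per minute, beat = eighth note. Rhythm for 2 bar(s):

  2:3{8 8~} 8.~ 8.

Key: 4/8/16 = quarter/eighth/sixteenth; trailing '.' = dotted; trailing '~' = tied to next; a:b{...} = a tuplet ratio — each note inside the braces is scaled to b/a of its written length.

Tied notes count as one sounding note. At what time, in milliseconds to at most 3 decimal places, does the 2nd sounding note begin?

1. 0.0ms @ 0 + 865.385ms (3/2)
2. 865.385ms @ 3/2 + 2596.154ms (9/2)

note 2 onset = 3/2b = 865.385ms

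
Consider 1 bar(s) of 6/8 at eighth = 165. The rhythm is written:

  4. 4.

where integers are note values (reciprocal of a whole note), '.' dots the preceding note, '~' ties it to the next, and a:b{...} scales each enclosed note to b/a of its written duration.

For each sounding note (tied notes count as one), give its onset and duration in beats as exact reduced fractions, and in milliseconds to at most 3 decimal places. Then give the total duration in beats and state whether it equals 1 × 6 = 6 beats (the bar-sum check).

1) 0.0ms=0b +1090.909ms=3b
2) 1090.909ms=3b +1090.909ms=3b
Σ=6b of 6 (165bpm 6/8) — PASS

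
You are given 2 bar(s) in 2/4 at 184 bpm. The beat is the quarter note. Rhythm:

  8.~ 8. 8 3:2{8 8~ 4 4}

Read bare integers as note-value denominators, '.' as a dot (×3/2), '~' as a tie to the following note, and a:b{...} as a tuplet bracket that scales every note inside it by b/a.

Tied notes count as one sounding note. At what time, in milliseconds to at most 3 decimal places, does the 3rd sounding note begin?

1. 0.0ms @ 0 + 489.13ms (3/2)
2. 489.13ms @ 3/2 + 163.043ms (1/2)
3. 652.174ms @ 2 + 108.696ms (1/3)
4. 760.87ms @ 7/3 + 326.087ms (1)
5. 1086.957ms @ 10/3 + 217.391ms (2/3)

note 3 onset = 2b = 652.174ms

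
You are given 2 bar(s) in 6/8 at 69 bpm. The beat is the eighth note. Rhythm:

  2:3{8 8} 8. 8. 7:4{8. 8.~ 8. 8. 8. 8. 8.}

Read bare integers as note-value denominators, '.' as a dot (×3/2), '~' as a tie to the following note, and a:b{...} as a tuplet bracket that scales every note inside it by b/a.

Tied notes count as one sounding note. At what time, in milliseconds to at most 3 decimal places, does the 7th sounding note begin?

1. 0.0ms @ 0 + 1304.348ms (3/2)
2. 1304.348ms @ 3/2 + 1304.348ms (3/2)
3. 2608.696ms @ 3 + 1304.348ms (3/2)
4. 3913.043ms @ 9/2 + 1304.348ms (3/2)
5. 5217.391ms @ 6 + 745.342ms (6/7)
6. 5962.733ms @ 48/7 + 1490.683ms (12/7)
7. 7453.416ms @ 60/7 + 745.342ms (6/7)
8. 8198.758ms @ 66/7 + 745.342ms (6/7)
9. 8944.099ms @ 72/7 + 745.342ms (6/7)
10. 9689.441ms @ 78/7 + 745.342ms (6/7)

note 7 onset = 60/7b = 7453.416ms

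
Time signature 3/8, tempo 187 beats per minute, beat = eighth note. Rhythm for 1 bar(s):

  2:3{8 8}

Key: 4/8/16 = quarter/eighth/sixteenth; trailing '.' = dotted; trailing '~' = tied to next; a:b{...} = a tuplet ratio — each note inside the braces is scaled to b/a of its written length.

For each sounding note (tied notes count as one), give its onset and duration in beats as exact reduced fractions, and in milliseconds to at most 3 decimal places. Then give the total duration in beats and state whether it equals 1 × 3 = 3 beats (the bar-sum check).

1) 0.0ms=0b +481.283ms=3/2b
2) 481.283ms=3/2b +481.283ms=3/2b
Σ=3b of 3 (187bpm 3/8) — PASS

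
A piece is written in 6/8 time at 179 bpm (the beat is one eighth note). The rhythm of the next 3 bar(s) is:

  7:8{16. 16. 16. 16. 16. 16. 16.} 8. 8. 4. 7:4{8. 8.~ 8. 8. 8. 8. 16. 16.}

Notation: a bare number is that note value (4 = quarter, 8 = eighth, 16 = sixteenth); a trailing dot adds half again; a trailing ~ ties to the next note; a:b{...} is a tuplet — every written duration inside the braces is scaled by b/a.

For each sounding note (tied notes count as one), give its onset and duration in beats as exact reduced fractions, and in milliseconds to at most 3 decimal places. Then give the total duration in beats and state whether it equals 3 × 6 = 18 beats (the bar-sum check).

1) 0.0ms=0b +287.31ms=6/7b
2) 287.31ms=6/7b +287.31ms=6/7b
3) 574.621ms=12/7b +287.31ms=6/7b
4) 861.931ms=18/7b +287.31ms=6/7b
5) 1149.242ms=24/7b +287.31ms=6/7b
6) 1436.552ms=30/7b +287.31ms=6/7b
7) 1723.863ms=36/7b +287.31ms=6/7b
8) 2011.173ms=6b +502.793ms=3/2b
9) 2513.966ms=15/2b +502.793ms=3/2b
10) 3016.76ms=9b +1005.587ms=3b
11) 4022.346ms=12b +287.31ms=6/7b
12) 4309.657ms=90/7b +574.621ms=12/7b
13) 4884.278ms=102/7b +287.31ms=6/7b
14) 5171.588ms=108/7b +287.31ms=6/7b
15) 5458.899ms=114/7b +287.31ms=6/7b
16) 5746.209ms=120/7b +143.655ms=3/7b
17) 5889.864ms=123/7b +143.655ms=3/7b
Σ=18b of 18 (179bpm 6/8) — PASS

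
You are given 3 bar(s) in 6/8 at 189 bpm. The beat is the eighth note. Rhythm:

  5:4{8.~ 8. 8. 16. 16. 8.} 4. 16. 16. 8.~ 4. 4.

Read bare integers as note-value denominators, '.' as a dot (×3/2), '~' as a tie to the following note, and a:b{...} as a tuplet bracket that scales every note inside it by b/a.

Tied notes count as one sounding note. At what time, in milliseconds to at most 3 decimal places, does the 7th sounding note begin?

note 7 onset = 9b = 2857.143ms

1. 0.0ms @ 0 + 761.905ms (12/5)
2. 761.905ms @ 12/5 + 380.952ms (6/5)
3. 1142.857ms @ 18/5 + 190.476ms (3/5)
4. 1333.333ms @ 21/5 + 190.476ms (3/5)
5. 1523.81ms @ 24/5 + 380.952ms (6/5)
6. 1904.762ms @ 6 + 952.381ms (3)
7. 2857.143ms @ 9 + 238.095ms (3/4)
8. 3095.238ms @ 39/4 + 238.095ms (3/4)
9. 3333.333ms @ 21/2 + 1428.571ms (9/2)
10. 4761.905ms @ 15 + 952.381ms (3)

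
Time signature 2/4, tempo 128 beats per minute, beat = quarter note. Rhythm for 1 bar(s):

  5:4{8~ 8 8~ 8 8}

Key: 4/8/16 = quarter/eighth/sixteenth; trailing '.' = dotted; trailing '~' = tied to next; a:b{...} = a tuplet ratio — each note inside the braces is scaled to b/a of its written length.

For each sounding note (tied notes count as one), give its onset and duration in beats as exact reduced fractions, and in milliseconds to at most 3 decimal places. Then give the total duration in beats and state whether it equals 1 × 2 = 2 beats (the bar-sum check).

1) 0.0ms=0b +375.0ms=4/5b
2) 375.0ms=4/5b +375.0ms=4/5b
3) 750.0ms=8/5b +187.5ms=2/5b
Σ=2b of 2 (128bpm 2/4) — PASS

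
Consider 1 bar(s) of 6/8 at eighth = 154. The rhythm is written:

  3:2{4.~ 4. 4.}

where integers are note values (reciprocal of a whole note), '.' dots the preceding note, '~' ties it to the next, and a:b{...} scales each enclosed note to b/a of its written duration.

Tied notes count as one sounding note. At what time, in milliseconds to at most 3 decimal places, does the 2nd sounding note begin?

note 2 onset = 4b = 1558.442ms

1. 0.0ms @ 0 + 1558.442ms (4)
2. 1558.442ms @ 4 + 779.221ms (2)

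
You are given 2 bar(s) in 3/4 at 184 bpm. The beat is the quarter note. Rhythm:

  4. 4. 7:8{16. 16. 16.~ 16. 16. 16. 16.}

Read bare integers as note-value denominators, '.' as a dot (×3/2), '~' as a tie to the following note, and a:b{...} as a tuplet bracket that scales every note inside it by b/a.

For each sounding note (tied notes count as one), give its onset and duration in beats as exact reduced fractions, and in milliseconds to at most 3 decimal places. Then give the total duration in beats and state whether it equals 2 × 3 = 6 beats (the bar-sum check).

1) 0.0ms=0b +489.13ms=3/2b
2) 489.13ms=3/2b +489.13ms=3/2b
3) 978.261ms=3b +139.752ms=3/7b
4) 1118.012ms=24/7b +139.752ms=3/7b
5) 1257.764ms=27/7b +279.503ms=6/7b
6) 1537.267ms=33/7b +139.752ms=3/7b
7) 1677.019ms=36/7b +139.752ms=3/7b
8) 1816.77ms=39/7b +139.752ms=3/7b
Σ=6b of 6 (184bpm 3/4) — PASS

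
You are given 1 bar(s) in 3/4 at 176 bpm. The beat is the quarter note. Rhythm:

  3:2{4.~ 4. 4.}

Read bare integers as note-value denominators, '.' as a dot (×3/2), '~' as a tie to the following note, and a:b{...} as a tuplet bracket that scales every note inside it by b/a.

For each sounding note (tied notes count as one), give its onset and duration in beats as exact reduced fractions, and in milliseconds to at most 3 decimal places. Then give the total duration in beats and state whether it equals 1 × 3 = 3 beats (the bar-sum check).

1) 0.0ms=0b +681.818ms=2b
2) 681.818ms=2b +340.909ms=1b
Σ=3b of 3 (176bpm 3/4) — PASS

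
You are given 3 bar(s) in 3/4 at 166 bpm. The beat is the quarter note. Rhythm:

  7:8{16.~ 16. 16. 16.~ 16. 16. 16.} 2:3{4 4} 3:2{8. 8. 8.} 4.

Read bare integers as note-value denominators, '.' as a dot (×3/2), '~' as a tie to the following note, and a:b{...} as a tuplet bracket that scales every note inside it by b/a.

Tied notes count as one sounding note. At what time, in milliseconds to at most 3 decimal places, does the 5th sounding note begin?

note 5 onset = 18/7b = 929.432ms

1. 0.0ms @ 0 + 309.811ms (6/7)
2. 309.811ms @ 6/7 + 154.905ms (3/7)
3. 464.716ms @ 9/7 + 309.811ms (6/7)
4. 774.527ms @ 15/7 + 154.905ms (3/7)
5. 929.432ms @ 18/7 + 154.905ms (3/7)
6. 1084.337ms @ 3 + 542.169ms (3/2)
7. 1626.506ms @ 9/2 + 542.169ms (3/2)
8. 2168.675ms @ 6 + 180.723ms (1/2)
9. 2349.398ms @ 13/2 + 180.723ms (1/2)
10. 2530.12ms @ 7 + 180.723ms (1/2)
11. 2710.843ms @ 15/2 + 542.169ms (3/2)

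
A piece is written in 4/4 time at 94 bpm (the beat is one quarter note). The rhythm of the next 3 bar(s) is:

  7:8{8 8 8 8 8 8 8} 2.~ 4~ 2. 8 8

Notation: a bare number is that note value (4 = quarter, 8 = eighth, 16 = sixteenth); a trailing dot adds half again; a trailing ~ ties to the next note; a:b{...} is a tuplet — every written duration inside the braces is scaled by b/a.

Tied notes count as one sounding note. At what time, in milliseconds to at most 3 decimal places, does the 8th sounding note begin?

1. 0.0ms @ 0 + 364.742ms (4/7)
2. 364.742ms @ 4/7 + 364.742ms (4/7)
3. 729.483ms @ 8/7 + 364.742ms (4/7)
4. 1094.225ms @ 12/7 + 364.742ms (4/7)
5. 1458.967ms @ 16/7 + 364.742ms (4/7)
6. 1823.708ms @ 20/7 + 364.742ms (4/7)
7. 2188.45ms @ 24/7 + 364.742ms (4/7)
8. 2553.191ms @ 4 + 4468.085ms (7)
9. 7021.277ms @ 11 + 319.149ms (1/2)
10. 7340.426ms @ 23/2 + 319.149ms (1/2)

note 8 onset = 4b = 2553.191ms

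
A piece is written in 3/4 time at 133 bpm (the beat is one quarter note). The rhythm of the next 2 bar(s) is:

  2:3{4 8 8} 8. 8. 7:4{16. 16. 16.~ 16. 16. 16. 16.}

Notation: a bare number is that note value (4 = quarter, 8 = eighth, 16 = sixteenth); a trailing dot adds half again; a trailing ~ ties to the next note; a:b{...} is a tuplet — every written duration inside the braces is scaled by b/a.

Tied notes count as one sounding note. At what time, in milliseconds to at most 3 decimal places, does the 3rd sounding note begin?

1. 0.0ms @ 0 + 676.692ms (3/2)
2. 676.692ms @ 3/2 + 338.346ms (3/4)
3. 1015.038ms @ 9/4 + 338.346ms (3/4)
4. 1353.383ms @ 3 + 338.346ms (3/4)
5. 1691.729ms @ 15/4 + 338.346ms (3/4)
6. 2030.075ms @ 9/2 + 96.67ms (3/14)
7. 2126.745ms @ 33/7 + 96.67ms (3/14)
8. 2223.416ms @ 69/14 + 193.34ms (3/7)
9. 2416.756ms @ 75/14 + 96.67ms (3/14)
10. 2513.426ms @ 39/7 + 96.67ms (3/14)
11. 2610.097ms @ 81/14 + 96.67ms (3/14)

note 3 onset = 9/4b = 1015.038ms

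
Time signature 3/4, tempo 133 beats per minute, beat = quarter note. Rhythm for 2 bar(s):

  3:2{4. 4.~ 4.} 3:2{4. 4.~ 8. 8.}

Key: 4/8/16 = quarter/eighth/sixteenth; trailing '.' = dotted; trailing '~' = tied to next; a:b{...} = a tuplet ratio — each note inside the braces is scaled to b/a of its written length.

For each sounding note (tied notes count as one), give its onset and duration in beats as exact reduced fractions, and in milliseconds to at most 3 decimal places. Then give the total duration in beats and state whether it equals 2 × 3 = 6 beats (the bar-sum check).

1) 0.0ms=0b +451.128ms=1b
2) 451.128ms=1b +902.256ms=2b
3) 1353.383ms=3b +451.128ms=1b
4) 1804.511ms=4b +676.692ms=3/2b
5) 2481.203ms=11/2b +225.564ms=1/2b
Σ=6b of 6 (133bpm 3/4) — PASS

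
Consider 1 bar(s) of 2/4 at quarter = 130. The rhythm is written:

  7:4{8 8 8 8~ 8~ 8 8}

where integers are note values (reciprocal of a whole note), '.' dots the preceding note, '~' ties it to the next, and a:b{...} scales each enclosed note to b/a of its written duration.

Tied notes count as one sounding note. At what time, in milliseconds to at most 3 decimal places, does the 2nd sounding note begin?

note 2 onset = 2/7b = 131.868ms

1. 0.0ms @ 0 + 131.868ms (2/7)
2. 131.868ms @ 2/7 + 131.868ms (2/7)
3. 263.736ms @ 4/7 + 131.868ms (2/7)
4. 395.604ms @ 6/7 + 395.604ms (6/7)
5. 791.209ms @ 12/7 + 131.868ms (2/7)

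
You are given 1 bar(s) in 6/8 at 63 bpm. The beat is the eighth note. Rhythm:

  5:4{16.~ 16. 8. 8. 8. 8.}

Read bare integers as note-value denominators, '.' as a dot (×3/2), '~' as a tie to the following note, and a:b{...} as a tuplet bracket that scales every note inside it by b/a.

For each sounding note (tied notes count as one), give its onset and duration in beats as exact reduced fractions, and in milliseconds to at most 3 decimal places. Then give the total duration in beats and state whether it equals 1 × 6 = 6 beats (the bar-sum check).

1) 0.0ms=0b +1142.857ms=6/5b
2) 1142.857ms=6/5b +1142.857ms=6/5b
3) 2285.714ms=12/5b +1142.857ms=6/5b
4) 3428.571ms=18/5b +1142.857ms=6/5b
5) 4571.429ms=24/5b +1142.857ms=6/5b
Σ=6b of 6 (63bpm 6/8) — PASS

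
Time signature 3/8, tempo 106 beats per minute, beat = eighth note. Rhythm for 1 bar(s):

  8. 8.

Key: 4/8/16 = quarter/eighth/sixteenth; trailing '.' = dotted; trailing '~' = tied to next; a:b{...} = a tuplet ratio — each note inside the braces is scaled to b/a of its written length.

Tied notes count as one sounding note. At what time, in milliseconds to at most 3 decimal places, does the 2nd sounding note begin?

1. 0.0ms @ 0 + 849.057ms (3/2)
2. 849.057ms @ 3/2 + 849.057ms (3/2)

note 2 onset = 3/2b = 849.057ms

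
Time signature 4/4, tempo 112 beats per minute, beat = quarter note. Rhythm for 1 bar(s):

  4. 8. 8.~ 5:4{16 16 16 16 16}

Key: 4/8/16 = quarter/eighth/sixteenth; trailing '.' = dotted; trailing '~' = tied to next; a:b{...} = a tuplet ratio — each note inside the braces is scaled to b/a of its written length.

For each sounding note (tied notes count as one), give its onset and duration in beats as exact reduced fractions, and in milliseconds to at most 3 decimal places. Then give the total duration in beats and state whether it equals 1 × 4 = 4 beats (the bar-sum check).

1) 0.0ms=0b +803.571ms=3/2b
2) 803.571ms=3/2b +401.786ms=3/4b
3) 1205.357ms=9/4b +508.929ms=19/20b
4) 1714.286ms=16/5b +107.143ms=1/5b
5) 1821.429ms=17/5b +107.143ms=1/5b
6) 1928.571ms=18/5b +107.143ms=1/5b
7) 2035.714ms=19/5b +107.143ms=1/5b
Σ=4b of 4 (112bpm 4/4) — PASS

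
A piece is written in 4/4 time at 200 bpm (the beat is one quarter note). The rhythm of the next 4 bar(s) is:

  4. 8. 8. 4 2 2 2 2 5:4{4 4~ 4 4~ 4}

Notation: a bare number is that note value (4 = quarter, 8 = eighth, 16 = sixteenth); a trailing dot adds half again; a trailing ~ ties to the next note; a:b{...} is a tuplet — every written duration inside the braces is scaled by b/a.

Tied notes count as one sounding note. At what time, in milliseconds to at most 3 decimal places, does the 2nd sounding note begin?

1. 0.0ms @ 0 + 450.0ms (3/2)
2. 450.0ms @ 3/2 + 225.0ms (3/4)
3. 675.0ms @ 9/4 + 225.0ms (3/4)
4. 900.0ms @ 3 + 300.0ms (1)
5. 1200.0ms @ 4 + 600.0ms (2)
6. 1800.0ms @ 6 + 600.0ms (2)
7. 2400.0ms @ 8 + 600.0ms (2)
8. 3000.0ms @ 10 + 600.0ms (2)
9. 3600.0ms @ 12 + 240.0ms (4/5)
10. 3840.0ms @ 64/5 + 480.0ms (8/5)
11. 4320.0ms @ 72/5 + 480.0ms (8/5)

note 2 onset = 3/2b = 450.0ms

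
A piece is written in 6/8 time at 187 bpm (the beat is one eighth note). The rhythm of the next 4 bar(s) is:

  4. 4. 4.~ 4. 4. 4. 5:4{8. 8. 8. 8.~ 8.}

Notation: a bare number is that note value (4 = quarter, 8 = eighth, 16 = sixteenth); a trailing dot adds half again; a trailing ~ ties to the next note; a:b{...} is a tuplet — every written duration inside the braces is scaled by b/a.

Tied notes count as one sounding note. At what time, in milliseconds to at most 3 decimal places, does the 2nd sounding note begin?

1. 0.0ms @ 0 + 962.567ms (3)
2. 962.567ms @ 3 + 962.567ms (3)
3. 1925.134ms @ 6 + 1925.134ms (6)
4. 3850.267ms @ 12 + 962.567ms (3)
5. 4812.834ms @ 15 + 962.567ms (3)
6. 5775.401ms @ 18 + 385.027ms (6/5)
7. 6160.428ms @ 96/5 + 385.027ms (6/5)
8. 6545.455ms @ 102/5 + 385.027ms (6/5)
9. 6930.481ms @ 108/5 + 770.053ms (12/5)

note 2 onset = 3b = 962.567ms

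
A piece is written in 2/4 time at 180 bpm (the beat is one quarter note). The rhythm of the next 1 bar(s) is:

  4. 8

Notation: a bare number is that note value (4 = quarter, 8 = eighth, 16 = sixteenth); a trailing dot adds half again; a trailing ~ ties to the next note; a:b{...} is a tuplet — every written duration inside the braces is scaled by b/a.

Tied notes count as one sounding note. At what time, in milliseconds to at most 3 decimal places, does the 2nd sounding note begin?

1. 0.0ms @ 0 + 500.0ms (3/2)
2. 500.0ms @ 3/2 + 166.667ms (1/2)

note 2 onset = 3/2b = 500.0ms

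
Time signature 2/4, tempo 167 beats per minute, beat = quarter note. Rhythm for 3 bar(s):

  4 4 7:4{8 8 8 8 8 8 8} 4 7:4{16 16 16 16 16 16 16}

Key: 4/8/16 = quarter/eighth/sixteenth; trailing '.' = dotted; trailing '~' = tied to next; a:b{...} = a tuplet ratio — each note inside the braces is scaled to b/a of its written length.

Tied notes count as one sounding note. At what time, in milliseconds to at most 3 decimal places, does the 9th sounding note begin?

note 9 onset = 26/7b = 1334.474ms

1. 0.0ms @ 0 + 359.281ms (1)
2. 359.281ms @ 1 + 359.281ms (1)
3. 718.563ms @ 2 + 102.652ms (2/7)
4. 821.215ms @ 16/7 + 102.652ms (2/7)
5. 923.867ms @ 18/7 + 102.652ms (2/7)
6. 1026.518ms @ 20/7 + 102.652ms (2/7)
7. 1129.17ms @ 22/7 + 102.652ms (2/7)
8. 1231.822ms @ 24/7 + 102.652ms (2/7)
9. 1334.474ms @ 26/7 + 102.652ms (2/7)
10. 1437.126ms @ 4 + 359.281ms (1)
11. 1796.407ms @ 5 + 51.326ms (1/7)
12. 1847.733ms @ 36/7 + 51.326ms (1/7)
13. 1899.059ms @ 37/7 + 51.326ms (1/7)
14. 1950.385ms @ 38/7 + 51.326ms (1/7)
15. 2001.711ms @ 39/7 + 51.326ms (1/7)
16. 2053.037ms @ 40/7 + 51.326ms (1/7)
17. 2104.363ms @ 41/7 + 51.326ms (1/7)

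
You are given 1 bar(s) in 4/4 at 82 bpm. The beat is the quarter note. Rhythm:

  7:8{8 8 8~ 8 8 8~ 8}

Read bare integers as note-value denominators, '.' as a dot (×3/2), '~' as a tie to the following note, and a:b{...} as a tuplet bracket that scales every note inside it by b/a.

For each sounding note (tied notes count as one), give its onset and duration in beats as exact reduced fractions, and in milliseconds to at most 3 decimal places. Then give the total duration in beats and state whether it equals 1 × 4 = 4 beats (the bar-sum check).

1) 0.0ms=0b +418.118ms=4/7b
2) 418.118ms=4/7b +418.118ms=4/7b
3) 836.237ms=8/7b +836.237ms=8/7b
4) 1672.474ms=16/7b +418.118ms=4/7b
5) 2090.592ms=20/7b +836.237ms=8/7b
Σ=4b of 4 (82bpm 4/4) — PASS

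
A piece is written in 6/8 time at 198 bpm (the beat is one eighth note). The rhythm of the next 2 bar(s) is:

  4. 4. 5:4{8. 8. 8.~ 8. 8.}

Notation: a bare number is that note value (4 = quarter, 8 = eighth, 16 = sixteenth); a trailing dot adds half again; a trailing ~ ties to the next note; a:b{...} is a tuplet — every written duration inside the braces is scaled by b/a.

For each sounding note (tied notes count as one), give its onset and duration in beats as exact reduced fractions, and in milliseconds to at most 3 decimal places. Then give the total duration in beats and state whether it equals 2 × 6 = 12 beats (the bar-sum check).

1) 0.0ms=0b +909.091ms=3b
2) 909.091ms=3b +909.091ms=3b
3) 1818.182ms=6b +363.636ms=6/5b
4) 2181.818ms=36/5b +363.636ms=6/5b
5) 2545.455ms=42/5b +727.273ms=12/5b
6) 3272.727ms=54/5b +363.636ms=6/5b
Σ=12b of 12 (198bpm 6/8) — PASS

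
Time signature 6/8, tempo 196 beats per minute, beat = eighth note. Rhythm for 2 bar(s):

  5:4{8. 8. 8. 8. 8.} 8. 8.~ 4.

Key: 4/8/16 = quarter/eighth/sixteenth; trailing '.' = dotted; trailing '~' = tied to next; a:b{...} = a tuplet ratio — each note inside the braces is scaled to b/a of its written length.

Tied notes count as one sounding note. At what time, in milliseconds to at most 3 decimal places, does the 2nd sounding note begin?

1. 0.0ms @ 0 + 367.347ms (6/5)
2. 367.347ms @ 6/5 + 367.347ms (6/5)
3. 734.694ms @ 12/5 + 367.347ms (6/5)
4. 1102.041ms @ 18/5 + 367.347ms (6/5)
5. 1469.388ms @ 24/5 + 367.347ms (6/5)
6. 1836.735ms @ 6 + 459.184ms (3/2)
7. 2295.918ms @ 15/2 + 1377.551ms (9/2)

note 2 onset = 6/5b = 367.347ms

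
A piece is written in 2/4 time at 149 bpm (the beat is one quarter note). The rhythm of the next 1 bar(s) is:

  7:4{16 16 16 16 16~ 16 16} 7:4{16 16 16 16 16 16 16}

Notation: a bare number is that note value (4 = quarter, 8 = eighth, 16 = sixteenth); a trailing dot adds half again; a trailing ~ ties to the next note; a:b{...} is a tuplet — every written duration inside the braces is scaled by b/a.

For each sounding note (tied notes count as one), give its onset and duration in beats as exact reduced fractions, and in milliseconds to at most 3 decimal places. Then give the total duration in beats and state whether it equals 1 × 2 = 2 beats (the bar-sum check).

1) 0.0ms=0b +57.526ms=1/7b
2) 57.526ms=1/7b +57.526ms=1/7b
3) 115.053ms=2/7b +57.526ms=1/7b
4) 172.579ms=3/7b +57.526ms=1/7b
5) 230.105ms=4/7b +115.053ms=2/7b
6) 345.158ms=6/7b +57.526ms=1/7b
7) 402.685ms=1b +57.526ms=1/7b
8) 460.211ms=8/7b +57.526ms=1/7b
9) 517.737ms=9/7b +57.526ms=1/7b
10) 575.264ms=10/7b +57.526ms=1/7b
11) 632.79ms=11/7b +57.526ms=1/7b
12) 690.316ms=12/7b +57.526ms=1/7b
13) 747.843ms=13/7b +57.526ms=1/7b
Σ=2b of 2 (149bpm 2/4) — PASS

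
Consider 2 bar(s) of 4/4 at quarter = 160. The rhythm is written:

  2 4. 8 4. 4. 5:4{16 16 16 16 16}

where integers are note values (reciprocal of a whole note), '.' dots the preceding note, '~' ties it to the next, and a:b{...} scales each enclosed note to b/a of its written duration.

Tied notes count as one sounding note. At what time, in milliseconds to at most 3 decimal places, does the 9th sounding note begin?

1. 0.0ms @ 0 + 750.0ms (2)
2. 750.0ms @ 2 + 562.5ms (3/2)
3. 1312.5ms @ 7/2 + 187.5ms (1/2)
4. 1500.0ms @ 4 + 562.5ms (3/2)
5. 2062.5ms @ 11/2 + 562.5ms (3/2)
6. 2625.0ms @ 7 + 75.0ms (1/5)
7. 2700.0ms @ 36/5 + 75.0ms (1/5)
8. 2775.0ms @ 37/5 + 75.0ms (1/5)
9. 2850.0ms @ 38/5 + 75.0ms (1/5)
10. 2925.0ms @ 39/5 + 75.0ms (1/5)

note 9 onset = 38/5b = 2850.0ms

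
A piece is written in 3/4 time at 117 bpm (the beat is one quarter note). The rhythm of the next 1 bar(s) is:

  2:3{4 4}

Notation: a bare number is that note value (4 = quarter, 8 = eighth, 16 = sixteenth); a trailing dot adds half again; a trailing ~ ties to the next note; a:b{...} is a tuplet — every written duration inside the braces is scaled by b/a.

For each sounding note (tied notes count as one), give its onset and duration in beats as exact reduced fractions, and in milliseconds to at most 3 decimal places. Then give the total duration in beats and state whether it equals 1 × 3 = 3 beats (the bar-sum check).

1) 0.0ms=0b +769.231ms=3/2b
2) 769.231ms=3/2b +769.231ms=3/2b
Σ=3b of 3 (117bpm 3/4) — PASS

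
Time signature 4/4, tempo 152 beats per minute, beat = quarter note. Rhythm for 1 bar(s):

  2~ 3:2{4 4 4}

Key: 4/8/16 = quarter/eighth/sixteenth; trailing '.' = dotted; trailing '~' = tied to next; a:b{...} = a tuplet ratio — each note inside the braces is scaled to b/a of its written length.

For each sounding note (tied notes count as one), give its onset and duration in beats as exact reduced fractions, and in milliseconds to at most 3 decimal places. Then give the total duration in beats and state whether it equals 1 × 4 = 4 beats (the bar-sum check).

1) 0.0ms=0b +1052.632ms=8/3b
2) 1052.632ms=8/3b +263.158ms=2/3b
3) 1315.789ms=10/3b +263.158ms=2/3b
Σ=4b of 4 (152bpm 4/4) — PASS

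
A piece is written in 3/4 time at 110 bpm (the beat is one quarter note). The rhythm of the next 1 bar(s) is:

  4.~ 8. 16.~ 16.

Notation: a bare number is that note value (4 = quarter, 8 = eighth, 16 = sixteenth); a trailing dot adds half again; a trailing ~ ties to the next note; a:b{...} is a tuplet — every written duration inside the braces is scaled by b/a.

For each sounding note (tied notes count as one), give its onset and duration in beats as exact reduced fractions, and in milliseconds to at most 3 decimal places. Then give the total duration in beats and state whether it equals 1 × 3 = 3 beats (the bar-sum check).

1) 0.0ms=0b +1227.273ms=9/4b
2) 1227.273ms=9/4b +409.091ms=3/4b
Σ=3b of 3 (110bpm 3/4) — PASS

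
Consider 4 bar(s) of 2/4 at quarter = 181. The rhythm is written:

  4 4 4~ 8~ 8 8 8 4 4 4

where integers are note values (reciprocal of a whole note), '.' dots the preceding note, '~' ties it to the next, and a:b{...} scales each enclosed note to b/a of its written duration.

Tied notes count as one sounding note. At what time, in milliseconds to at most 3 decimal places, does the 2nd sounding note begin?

1. 0.0ms @ 0 + 331.492ms (1)
2. 331.492ms @ 1 + 331.492ms (1)
3. 662.983ms @ 2 + 662.983ms (2)
4. 1325.967ms @ 4 + 165.746ms (1/2)
5. 1491.713ms @ 9/2 + 165.746ms (1/2)
6. 1657.459ms @ 5 + 331.492ms (1)
7. 1988.95ms @ 6 + 331.492ms (1)
8. 2320.442ms @ 7 + 331.492ms (1)

note 2 onset = 1b = 331.492ms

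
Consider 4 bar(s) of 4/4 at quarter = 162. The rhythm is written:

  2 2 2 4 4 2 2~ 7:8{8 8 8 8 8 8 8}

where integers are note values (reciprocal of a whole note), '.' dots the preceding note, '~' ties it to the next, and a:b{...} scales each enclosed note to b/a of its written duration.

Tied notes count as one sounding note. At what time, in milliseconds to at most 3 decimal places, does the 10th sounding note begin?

1. 0.0ms @ 0 + 740.741ms (2)
2. 740.741ms @ 2 + 740.741ms (2)
3. 1481.481ms @ 4 + 740.741ms (2)
4. 2222.222ms @ 6 + 370.37ms (1)
5. 2592.593ms @ 7 + 370.37ms (1)
6. 2962.963ms @ 8 + 740.741ms (2)
7. 3703.704ms @ 10 + 952.381ms (18/7)
8. 4656.085ms @ 88/7 + 211.64ms (4/7)
9. 4867.725ms @ 92/7 + 211.64ms (4/7)
10. 5079.365ms @ 96/7 + 211.64ms (4/7)
11. 5291.005ms @ 100/7 + 211.64ms (4/7)
12. 5502.646ms @ 104/7 + 211.64ms (4/7)
13. 5714.286ms @ 108/7 + 211.64ms (4/7)

note 10 onset = 96/7b = 5079.365ms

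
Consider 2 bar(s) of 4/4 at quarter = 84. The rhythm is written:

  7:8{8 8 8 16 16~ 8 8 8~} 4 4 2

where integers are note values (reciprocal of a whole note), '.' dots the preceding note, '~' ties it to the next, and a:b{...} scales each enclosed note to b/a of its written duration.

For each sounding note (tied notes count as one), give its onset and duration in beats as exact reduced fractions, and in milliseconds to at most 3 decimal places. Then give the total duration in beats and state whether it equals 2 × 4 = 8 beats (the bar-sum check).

1) 0.0ms=0b +408.163ms=4/7b
2) 408.163ms=4/7b +408.163ms=4/7b
3) 816.327ms=8/7b +408.163ms=4/7b
4) 1224.49ms=12/7b +204.082ms=2/7b
5) 1428.571ms=2b +612.245ms=6/7b
6) 2040.816ms=20/7b +408.163ms=4/7b
7) 2448.98ms=24/7b +1122.449ms=11/7b
8) 3571.429ms=5b +714.286ms=1b
9) 4285.714ms=6b +1428.571ms=2b
Σ=8b of 8 (84bpm 4/4) — PASS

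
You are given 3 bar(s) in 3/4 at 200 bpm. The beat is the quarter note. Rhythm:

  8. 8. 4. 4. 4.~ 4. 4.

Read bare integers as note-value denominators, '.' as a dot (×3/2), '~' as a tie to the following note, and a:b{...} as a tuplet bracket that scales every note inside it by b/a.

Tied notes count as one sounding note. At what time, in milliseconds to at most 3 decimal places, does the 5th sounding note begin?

note 5 onset = 9/2b = 1350.0ms

1. 0.0ms @ 0 + 225.0ms (3/4)
2. 225.0ms @ 3/4 + 225.0ms (3/4)
3. 450.0ms @ 3/2 + 450.0ms (3/2)
4. 900.0ms @ 3 + 450.0ms (3/2)
5. 1350.0ms @ 9/2 + 900.0ms (3)
6. 2250.0ms @ 15/2 + 450.0ms (3/2)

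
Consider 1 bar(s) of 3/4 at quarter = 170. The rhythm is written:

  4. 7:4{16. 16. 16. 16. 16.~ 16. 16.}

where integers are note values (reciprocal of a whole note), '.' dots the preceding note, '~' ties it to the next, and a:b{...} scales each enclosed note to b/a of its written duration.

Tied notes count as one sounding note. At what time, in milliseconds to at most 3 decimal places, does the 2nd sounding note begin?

1. 0.0ms @ 0 + 529.412ms (3/2)
2. 529.412ms @ 3/2 + 75.63ms (3/14)
3. 605.042ms @ 12/7 + 75.63ms (3/14)
4. 680.672ms @ 27/14 + 75.63ms (3/14)
5. 756.303ms @ 15/7 + 75.63ms (3/14)
6. 831.933ms @ 33/14 + 151.261ms (3/7)
7. 983.193ms @ 39/14 + 75.63ms (3/14)

note 2 onset = 3/2b = 529.412ms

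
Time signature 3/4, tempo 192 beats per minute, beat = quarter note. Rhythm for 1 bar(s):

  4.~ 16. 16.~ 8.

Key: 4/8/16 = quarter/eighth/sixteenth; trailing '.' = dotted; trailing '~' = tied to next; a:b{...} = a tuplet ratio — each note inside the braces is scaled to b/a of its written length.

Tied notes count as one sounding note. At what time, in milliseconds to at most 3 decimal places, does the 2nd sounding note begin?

1. 0.0ms @ 0 + 585.938ms (15/8)
2. 585.938ms @ 15/8 + 351.562ms (9/8)

note 2 onset = 15/8b = 585.938ms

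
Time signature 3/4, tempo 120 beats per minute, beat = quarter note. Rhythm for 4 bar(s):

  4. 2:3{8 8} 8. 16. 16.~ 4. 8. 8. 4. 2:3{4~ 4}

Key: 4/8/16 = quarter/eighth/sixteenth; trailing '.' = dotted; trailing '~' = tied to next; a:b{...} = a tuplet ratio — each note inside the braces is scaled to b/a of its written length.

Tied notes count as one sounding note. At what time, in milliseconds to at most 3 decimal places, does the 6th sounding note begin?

1. 0.0ms @ 0 + 750.0ms (3/2)
2. 750.0ms @ 3/2 + 375.0ms (3/4)
3. 1125.0ms @ 9/4 + 375.0ms (3/4)
4. 1500.0ms @ 3 + 375.0ms (3/4)
5. 1875.0ms @ 15/4 + 187.5ms (3/8)
6. 2062.5ms @ 33/8 + 937.5ms (15/8)
7. 3000.0ms @ 6 + 375.0ms (3/4)
8. 3375.0ms @ 27/4 + 375.0ms (3/4)
9. 3750.0ms @ 15/2 + 750.0ms (3/2)
10. 4500.0ms @ 9 + 1500.0ms (3)

note 6 onset = 33/8b = 2062.5ms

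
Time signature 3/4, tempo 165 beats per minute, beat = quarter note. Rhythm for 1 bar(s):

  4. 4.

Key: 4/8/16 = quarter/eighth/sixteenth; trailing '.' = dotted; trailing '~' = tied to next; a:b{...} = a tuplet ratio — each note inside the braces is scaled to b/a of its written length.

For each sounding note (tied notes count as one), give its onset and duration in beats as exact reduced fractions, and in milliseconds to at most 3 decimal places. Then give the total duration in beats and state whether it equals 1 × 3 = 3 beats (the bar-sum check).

1) 0.0ms=0b +545.455ms=3/2b
2) 545.455ms=3/2b +545.455ms=3/2b
Σ=3b of 3 (165bpm 3/4) — PASS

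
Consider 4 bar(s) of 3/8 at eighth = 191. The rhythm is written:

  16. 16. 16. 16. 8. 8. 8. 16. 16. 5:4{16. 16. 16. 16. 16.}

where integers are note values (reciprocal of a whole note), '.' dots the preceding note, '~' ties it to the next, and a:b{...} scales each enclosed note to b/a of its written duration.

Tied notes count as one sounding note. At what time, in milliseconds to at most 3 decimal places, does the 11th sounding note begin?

1. 0.0ms @ 0 + 235.602ms (3/4)
2. 235.602ms @ 3/4 + 235.602ms (3/4)
3. 471.204ms @ 3/2 + 235.602ms (3/4)
4. 706.806ms @ 9/4 + 235.602ms (3/4)
5. 942.408ms @ 3 + 471.204ms (3/2)
6. 1413.613ms @ 9/2 + 471.204ms (3/2)
7. 1884.817ms @ 6 + 471.204ms (3/2)
8. 2356.021ms @ 15/2 + 235.602ms (3/4)
9. 2591.623ms @ 33/4 + 235.602ms (3/4)
10. 2827.225ms @ 9 + 188.482ms (3/5)
11. 3015.707ms @ 48/5 + 188.482ms (3/5)
12. 3204.188ms @ 51/5 + 188.482ms (3/5)
13. 3392.67ms @ 54/5 + 188.482ms (3/5)
14. 3581.152ms @ 57/5 + 188.482ms (3/5)

note 11 onset = 48/5b = 3015.707ms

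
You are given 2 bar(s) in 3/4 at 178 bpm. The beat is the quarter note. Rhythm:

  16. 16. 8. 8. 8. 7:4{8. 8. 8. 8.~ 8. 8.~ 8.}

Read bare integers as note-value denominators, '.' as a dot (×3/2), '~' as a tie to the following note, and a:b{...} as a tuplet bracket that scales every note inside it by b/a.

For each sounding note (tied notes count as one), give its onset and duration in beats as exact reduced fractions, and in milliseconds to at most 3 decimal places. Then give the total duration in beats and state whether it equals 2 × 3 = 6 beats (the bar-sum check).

1) 0.0ms=0b +126.404ms=3/8b
2) 126.404ms=3/8b +126.404ms=3/8b
3) 252.809ms=3/4b +252.809ms=3/4b
4) 505.618ms=3/2b +252.809ms=3/4b
5) 758.427ms=9/4b +252.809ms=3/4b
6) 1011.236ms=3b +144.462ms=3/7b
7) 1155.698ms=24/7b +144.462ms=3/7b
8) 1300.161ms=27/7b +144.462ms=3/7b
9) 1444.623ms=30/7b +288.925ms=6/7b
10) 1733.547ms=36/7b +288.925ms=6/7b
Σ=6b of 6 (178bpm 3/4) — PASS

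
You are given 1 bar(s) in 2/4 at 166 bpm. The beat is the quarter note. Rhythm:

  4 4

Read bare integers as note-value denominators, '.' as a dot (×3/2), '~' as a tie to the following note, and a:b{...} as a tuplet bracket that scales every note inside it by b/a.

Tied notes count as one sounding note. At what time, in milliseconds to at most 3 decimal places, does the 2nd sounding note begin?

1. 0.0ms @ 0 + 361.446ms (1)
2. 361.446ms @ 1 + 361.446ms (1)

note 2 onset = 1b = 361.446ms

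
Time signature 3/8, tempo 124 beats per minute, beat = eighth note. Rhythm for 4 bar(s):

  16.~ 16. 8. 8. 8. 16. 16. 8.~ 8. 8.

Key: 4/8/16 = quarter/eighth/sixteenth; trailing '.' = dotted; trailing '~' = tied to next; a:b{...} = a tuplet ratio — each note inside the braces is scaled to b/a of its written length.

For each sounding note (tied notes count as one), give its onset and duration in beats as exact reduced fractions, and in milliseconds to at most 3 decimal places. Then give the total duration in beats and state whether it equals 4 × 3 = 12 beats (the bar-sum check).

1) 0.0ms=0b +725.806ms=3/2b
2) 725.806ms=3/2b +725.806ms=3/2b
3) 1451.613ms=3b +725.806ms=3/2b
4) 2177.419ms=9/2b +725.806ms=3/2b
5) 2903.226ms=6b +362.903ms=3/4b
6) 3266.129ms=27/4b +362.903ms=3/4b
7) 3629.032ms=15/2b +1451.613ms=3b
8) 5080.645ms=21/2b +725.806ms=3/2b
Σ=12b of 12 (124bpm 3/8) — PASS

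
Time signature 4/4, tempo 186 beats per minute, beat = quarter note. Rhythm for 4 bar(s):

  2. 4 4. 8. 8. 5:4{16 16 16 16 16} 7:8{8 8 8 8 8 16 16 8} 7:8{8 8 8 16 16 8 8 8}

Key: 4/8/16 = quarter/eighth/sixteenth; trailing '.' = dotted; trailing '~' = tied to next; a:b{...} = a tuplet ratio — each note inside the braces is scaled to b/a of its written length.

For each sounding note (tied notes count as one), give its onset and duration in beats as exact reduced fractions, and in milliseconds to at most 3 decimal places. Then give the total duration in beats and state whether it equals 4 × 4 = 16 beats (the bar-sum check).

1) 0.0ms=0b +967.742ms=3b
2) 967.742ms=3b +322.581ms=1b
3) 1290.323ms=4b +483.871ms=3/2b
4) 1774.194ms=11/2b +241.935ms=3/4b
5) 2016.129ms=25/4b +241.935ms=3/4b
6) 2258.065ms=7b +64.516ms=1/5b
7) 2322.581ms=36/5b +64.516ms=1/5b
8) 2387.097ms=37/5b +64.516ms=1/5b
9) 2451.613ms=38/5b +64.516ms=1/5b
10) 2516.129ms=39/5b +64.516ms=1/5b
11) 2580.645ms=8b +184.332ms=4/7b
12) 2764.977ms=60/7b +184.332ms=4/7b
13) 2949.309ms=64/7b +184.332ms=4/7b
14) 3133.641ms=68/7b +184.332ms=4/7b
15) 3317.972ms=72/7b +184.332ms=4/7b
16) 3502.304ms=76/7b +92.166ms=2/7b
17) 3594.47ms=78/7b +92.166ms=2/7b
18) 3686.636ms=80/7b +184.332ms=4/7b
19) 3870.968ms=12b +184.332ms=4/7b
20) 4055.3ms=88/7b +184.332ms=4/7b
21) 4239.631ms=92/7b +184.332ms=4/7b
22) 4423.963ms=96/7b +92.166ms=2/7b
23) 4516.129ms=14b +92.166ms=2/7b
24) 4608.295ms=100/7b +184.332ms=4/7b
25) 4792.627ms=104/7b +184.332ms=4/7b
26) 4976.959ms=108/7b +184.332ms=4/7b
Σ=16b of 16 (186bpm 4/4) — PASS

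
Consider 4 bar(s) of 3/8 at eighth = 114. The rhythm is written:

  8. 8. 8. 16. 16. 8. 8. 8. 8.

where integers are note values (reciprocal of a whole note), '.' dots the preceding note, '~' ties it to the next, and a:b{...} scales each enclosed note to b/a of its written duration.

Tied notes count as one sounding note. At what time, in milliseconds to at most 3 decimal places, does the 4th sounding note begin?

note 4 onset = 9/2b = 2368.421ms

1. 0.0ms @ 0 + 789.474ms (3/2)
2. 789.474ms @ 3/2 + 789.474ms (3/2)
3. 1578.947ms @ 3 + 789.474ms (3/2)
4. 2368.421ms @ 9/2 + 394.737ms (3/4)
5. 2763.158ms @ 21/4 + 394.737ms (3/4)
6. 3157.895ms @ 6 + 789.474ms (3/2)
7. 3947.368ms @ 15/2 + 789.474ms (3/2)
8. 4736.842ms @ 9 + 789.474ms (3/2)
9. 5526.316ms @ 21/2 + 789.474ms (3/2)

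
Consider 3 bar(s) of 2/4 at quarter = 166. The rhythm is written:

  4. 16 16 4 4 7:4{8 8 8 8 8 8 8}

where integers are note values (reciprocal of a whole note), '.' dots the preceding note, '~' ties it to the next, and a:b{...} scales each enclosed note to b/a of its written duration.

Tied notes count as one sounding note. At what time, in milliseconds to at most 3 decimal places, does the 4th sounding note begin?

note 4 onset = 2b = 722.892ms

1. 0.0ms @ 0 + 542.169ms (3/2)
2. 542.169ms @ 3/2 + 90.361ms (1/4)
3. 632.53ms @ 7/4 + 90.361ms (1/4)
4. 722.892ms @ 2 + 361.446ms (1)
5. 1084.337ms @ 3 + 361.446ms (1)
6. 1445.783ms @ 4 + 103.27ms (2/7)
7. 1549.053ms @ 30/7 + 103.27ms (2/7)
8. 1652.324ms @ 32/7 + 103.27ms (2/7)
9. 1755.594ms @ 34/7 + 103.27ms (2/7)
10. 1858.864ms @ 36/7 + 103.27ms (2/7)
11. 1962.134ms @ 38/7 + 103.27ms (2/7)
12. 2065.404ms @ 40/7 + 103.27ms (2/7)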